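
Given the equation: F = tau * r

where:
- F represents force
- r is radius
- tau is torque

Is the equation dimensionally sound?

No

F (force) has dimensions [L M T^-2].
r (radius) has dimensions [L].
tau (torque) has dimensions [L^2 M T^-2].

Left side: [L M T^-2]
Right side: [L^3 M T^-2]

The two sides have different dimensions, so the equation is NOT dimensionally consistent.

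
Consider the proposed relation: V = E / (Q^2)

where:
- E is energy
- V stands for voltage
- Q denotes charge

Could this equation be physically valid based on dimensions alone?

No

E (energy) has dimensions [L^2 M T^-2].
V (voltage) has dimensions [I^-1 L^2 M T^-3].
Q (charge) has dimensions [I T].

Left side: [I^-1 L^2 M T^-3]
Right side: [I^-2 L^2 M T^-4]

The two sides have different dimensions, so the equation is NOT dimensionally consistent.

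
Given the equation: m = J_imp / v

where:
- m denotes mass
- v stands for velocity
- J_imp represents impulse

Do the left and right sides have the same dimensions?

Yes

m (mass) has dimensions [M].
v (velocity) has dimensions [L T^-1].
J_imp (impulse) has dimensions [L M T^-1].

Left side: [M]
Right side: [M]

Both sides have the same dimensions, so the equation is dimensionally consistent.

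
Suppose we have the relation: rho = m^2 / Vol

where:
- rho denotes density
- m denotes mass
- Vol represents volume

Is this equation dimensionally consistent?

No

rho (density) has dimensions [L^-3 M].
m (mass) has dimensions [M].
Vol (volume) has dimensions [L^3].

Left side: [L^-3 M]
Right side: [L^-3 M^2]

The two sides have different dimensions, so the equation is NOT dimensionally consistent.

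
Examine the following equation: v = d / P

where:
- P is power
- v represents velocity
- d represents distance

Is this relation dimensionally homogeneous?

No

P (power) has dimensions [L^2 M T^-3].
v (velocity) has dimensions [L T^-1].
d (distance) has dimensions [L].

Left side: [L T^-1]
Right side: [L^-1 M^-1 T^3]

The two sides have different dimensions, so the equation is NOT dimensionally consistent.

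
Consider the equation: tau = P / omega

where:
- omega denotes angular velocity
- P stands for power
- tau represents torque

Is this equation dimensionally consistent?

Yes

omega (angular velocity) has dimensions [T^-1].
P (power) has dimensions [L^2 M T^-3].
tau (torque) has dimensions [L^2 M T^-2].

Left side: [L^2 M T^-2]
Right side: [L^2 M T^-2]

Both sides have the same dimensions, so the equation is dimensionally consistent.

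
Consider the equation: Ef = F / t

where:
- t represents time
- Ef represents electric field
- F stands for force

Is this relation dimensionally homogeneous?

No

t (time) has dimensions [T].
Ef (electric field) has dimensions [I^-1 L M T^-3].
F (force) has dimensions [L M T^-2].

Left side: [I^-1 L M T^-3]
Right side: [L M T^-3]

The two sides have different dimensions, so the equation is NOT dimensionally consistent.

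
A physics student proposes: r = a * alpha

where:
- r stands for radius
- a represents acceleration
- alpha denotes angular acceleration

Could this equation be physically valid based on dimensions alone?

No

r (radius) has dimensions [L].
a (acceleration) has dimensions [L T^-2].
alpha (angular acceleration) has dimensions [T^-2].

Left side: [L]
Right side: [L T^-4]

The two sides have different dimensions, so the equation is NOT dimensionally consistent.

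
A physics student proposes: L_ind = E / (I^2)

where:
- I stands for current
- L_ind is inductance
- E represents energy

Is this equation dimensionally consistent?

Yes

I (current) has dimensions [I].
L_ind (inductance) has dimensions [I^-2 L^2 M T^-2].
E (energy) has dimensions [L^2 M T^-2].

Left side: [I^-2 L^2 M T^-2]
Right side: [I^-2 L^2 M T^-2]

Both sides have the same dimensions, so the equation is dimensionally consistent.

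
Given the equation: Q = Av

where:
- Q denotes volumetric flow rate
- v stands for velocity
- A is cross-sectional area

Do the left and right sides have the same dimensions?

Yes

Q (volumetric flow rate) has dimensions [L^3 T^-1].
v (velocity) has dimensions [L T^-1].
A (cross-sectional area) has dimensions [L^2].

Left side: [L^3 T^-1]
Right side: [L^3 T^-1]

Both sides have the same dimensions, so the equation is dimensionally consistent.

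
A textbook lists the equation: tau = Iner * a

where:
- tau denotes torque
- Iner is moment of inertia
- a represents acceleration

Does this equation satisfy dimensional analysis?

No

tau (torque) has dimensions [L^2 M T^-2].
Iner (moment of inertia) has dimensions [L^2 M].
a (acceleration) has dimensions [L T^-2].

Left side: [L^2 M T^-2]
Right side: [L^3 M T^-2]

The two sides have different dimensions, so the equation is NOT dimensionally consistent.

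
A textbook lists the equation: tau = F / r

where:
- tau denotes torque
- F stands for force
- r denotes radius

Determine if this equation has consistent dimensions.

No

tau (torque) has dimensions [L^2 M T^-2].
F (force) has dimensions [L M T^-2].
r (radius) has dimensions [L].

Left side: [L^2 M T^-2]
Right side: [M T^-2]

The two sides have different dimensions, so the equation is NOT dimensionally consistent.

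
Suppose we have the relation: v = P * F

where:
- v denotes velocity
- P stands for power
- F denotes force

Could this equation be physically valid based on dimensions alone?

No

v (velocity) has dimensions [L T^-1].
P (power) has dimensions [L^2 M T^-3].
F (force) has dimensions [L M T^-2].

Left side: [L T^-1]
Right side: [L^3 M^2 T^-5]

The two sides have different dimensions, so the equation is NOT dimensionally consistent.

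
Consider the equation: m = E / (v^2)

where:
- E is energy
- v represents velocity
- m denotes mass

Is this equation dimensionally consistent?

Yes

E (energy) has dimensions [L^2 M T^-2].
v (velocity) has dimensions [L T^-1].
m (mass) has dimensions [M].

Left side: [M]
Right side: [M]

Both sides have the same dimensions, so the equation is dimensionally consistent.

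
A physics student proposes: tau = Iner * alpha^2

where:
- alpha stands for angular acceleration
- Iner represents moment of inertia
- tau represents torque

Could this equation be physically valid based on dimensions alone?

No

alpha (angular acceleration) has dimensions [T^-2].
Iner (moment of inertia) has dimensions [L^2 M].
tau (torque) has dimensions [L^2 M T^-2].

Left side: [L^2 M T^-2]
Right side: [L^2 M T^-4]

The two sides have different dimensions, so the equation is NOT dimensionally consistent.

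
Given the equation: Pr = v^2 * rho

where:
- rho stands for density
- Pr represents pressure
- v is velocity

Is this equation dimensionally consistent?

Yes

rho (density) has dimensions [L^-3 M].
Pr (pressure) has dimensions [L^-1 M T^-2].
v (velocity) has dimensions [L T^-1].

Left side: [L^-1 M T^-2]
Right side: [L^-1 M T^-2]

Both sides have the same dimensions, so the equation is dimensionally consistent.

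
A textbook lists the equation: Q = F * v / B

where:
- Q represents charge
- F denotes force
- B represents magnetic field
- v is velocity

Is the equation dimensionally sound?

No

Q (charge) has dimensions [I T].
F (force) has dimensions [L M T^-2].
B (magnetic field) has dimensions [I^-1 M T^-2].
v (velocity) has dimensions [L T^-1].

Left side: [I T]
Right side: [I L^2 T^-1]

The two sides have different dimensions, so the equation is NOT dimensionally consistent.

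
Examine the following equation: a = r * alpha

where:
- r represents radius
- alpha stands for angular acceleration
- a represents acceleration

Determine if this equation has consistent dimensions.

Yes

r (radius) has dimensions [L].
alpha (angular acceleration) has dimensions [T^-2].
a (acceleration) has dimensions [L T^-2].

Left side: [L T^-2]
Right side: [L T^-2]

Both sides have the same dimensions, so the equation is dimensionally consistent.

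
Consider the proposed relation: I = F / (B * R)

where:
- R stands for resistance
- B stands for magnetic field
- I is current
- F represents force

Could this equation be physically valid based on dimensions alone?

No

R (resistance) has dimensions [I^-2 L^2 M T^-3].
B (magnetic field) has dimensions [I^-1 M T^-2].
I (current) has dimensions [I].
F (force) has dimensions [L M T^-2].

Left side: [I]
Right side: [I^3 L^-1 M^-1 T^3]

The two sides have different dimensions, so the equation is NOT dimensionally consistent.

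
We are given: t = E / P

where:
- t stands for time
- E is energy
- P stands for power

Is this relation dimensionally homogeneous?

Yes

t (time) has dimensions [T].
E (energy) has dimensions [L^2 M T^-2].
P (power) has dimensions [L^2 M T^-3].

Left side: [T]
Right side: [T]

Both sides have the same dimensions, so the equation is dimensionally consistent.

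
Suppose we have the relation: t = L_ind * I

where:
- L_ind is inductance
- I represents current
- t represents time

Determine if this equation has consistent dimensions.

No

L_ind (inductance) has dimensions [I^-2 L^2 M T^-2].
I (current) has dimensions [I].
t (time) has dimensions [T].

Left side: [T]
Right side: [I^-1 L^2 M T^-2]

The two sides have different dimensions, so the equation is NOT dimensionally consistent.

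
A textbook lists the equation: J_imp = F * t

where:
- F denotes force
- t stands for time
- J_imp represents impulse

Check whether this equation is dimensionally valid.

Yes

F (force) has dimensions [L M T^-2].
t (time) has dimensions [T].
J_imp (impulse) has dimensions [L M T^-1].

Left side: [L M T^-1]
Right side: [L M T^-1]

Both sides have the same dimensions, so the equation is dimensionally consistent.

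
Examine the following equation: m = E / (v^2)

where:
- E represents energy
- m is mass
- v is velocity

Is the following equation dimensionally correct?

Yes

E (energy) has dimensions [L^2 M T^-2].
m (mass) has dimensions [M].
v (velocity) has dimensions [L T^-1].

Left side: [M]
Right side: [M]

Both sides have the same dimensions, so the equation is dimensionally consistent.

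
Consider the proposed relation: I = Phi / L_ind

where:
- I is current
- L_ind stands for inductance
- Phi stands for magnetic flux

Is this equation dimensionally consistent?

Yes

I (current) has dimensions [I].
L_ind (inductance) has dimensions [I^-2 L^2 M T^-2].
Phi (magnetic flux) has dimensions [I^-1 L^2 M T^-2].

Left side: [I]
Right side: [I]

Both sides have the same dimensions, so the equation is dimensionally consistent.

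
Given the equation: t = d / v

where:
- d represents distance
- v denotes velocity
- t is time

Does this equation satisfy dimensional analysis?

Yes

d (distance) has dimensions [L].
v (velocity) has dimensions [L T^-1].
t (time) has dimensions [T].

Left side: [T]
Right side: [T]

Both sides have the same dimensions, so the equation is dimensionally consistent.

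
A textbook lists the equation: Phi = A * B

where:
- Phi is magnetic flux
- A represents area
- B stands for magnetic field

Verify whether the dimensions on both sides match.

Yes

Phi (magnetic flux) has dimensions [I^-1 L^2 M T^-2].
A (area) has dimensions [L^2].
B (magnetic field) has dimensions [I^-1 M T^-2].

Left side: [I^-1 L^2 M T^-2]
Right side: [I^-1 L^2 M T^-2]

Both sides have the same dimensions, so the equation is dimensionally consistent.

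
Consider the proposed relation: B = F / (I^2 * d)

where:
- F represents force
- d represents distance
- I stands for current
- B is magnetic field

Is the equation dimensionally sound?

No

F (force) has dimensions [L M T^-2].
d (distance) has dimensions [L].
I (current) has dimensions [I].
B (magnetic field) has dimensions [I^-1 M T^-2].

Left side: [I^-1 M T^-2]
Right side: [I^-2 M T^-2]

The two sides have different dimensions, so the equation is NOT dimensionally consistent.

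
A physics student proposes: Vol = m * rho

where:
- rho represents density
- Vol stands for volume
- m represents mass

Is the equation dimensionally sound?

No

rho (density) has dimensions [L^-3 M].
Vol (volume) has dimensions [L^3].
m (mass) has dimensions [M].

Left side: [L^3]
Right side: [L^-3 M^2]

The two sides have different dimensions, so the equation is NOT dimensionally consistent.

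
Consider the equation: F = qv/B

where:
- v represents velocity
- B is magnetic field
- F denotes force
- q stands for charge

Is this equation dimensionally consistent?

No

v (velocity) has dimensions [L T^-1].
B (magnetic field) has dimensions [I^-1 M T^-2].
F (force) has dimensions [L M T^-2].
q (charge) has dimensions [I T].

Left side: [L M T^-2]
Right side: [I^2 L M^-1 T^2]

The two sides have different dimensions, so the equation is NOT dimensionally consistent.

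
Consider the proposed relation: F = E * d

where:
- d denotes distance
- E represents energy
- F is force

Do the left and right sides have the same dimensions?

No

d (distance) has dimensions [L].
E (energy) has dimensions [L^2 M T^-2].
F (force) has dimensions [L M T^-2].

Left side: [L M T^-2]
Right side: [L^3 M T^-2]

The two sides have different dimensions, so the equation is NOT dimensionally consistent.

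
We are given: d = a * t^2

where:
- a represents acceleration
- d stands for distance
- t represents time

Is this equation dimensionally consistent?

Yes

a (acceleration) has dimensions [L T^-2].
d (distance) has dimensions [L].
t (time) has dimensions [T].

Left side: [L]
Right side: [L]

Both sides have the same dimensions, so the equation is dimensionally consistent.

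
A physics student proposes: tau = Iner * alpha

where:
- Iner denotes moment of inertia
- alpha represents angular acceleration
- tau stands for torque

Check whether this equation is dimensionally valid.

Yes

Iner (moment of inertia) has dimensions [L^2 M].
alpha (angular acceleration) has dimensions [T^-2].
tau (torque) has dimensions [L^2 M T^-2].

Left side: [L^2 M T^-2]
Right side: [L^2 M T^-2]

Both sides have the same dimensions, so the equation is dimensionally consistent.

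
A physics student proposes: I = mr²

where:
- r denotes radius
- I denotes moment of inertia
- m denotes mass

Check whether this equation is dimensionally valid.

Yes

r (radius) has dimensions [L].
I (moment of inertia) has dimensions [L^2 M].
m (mass) has dimensions [M].

Left side: [L^2 M]
Right side: [L^2 M]

Both sides have the same dimensions, so the equation is dimensionally consistent.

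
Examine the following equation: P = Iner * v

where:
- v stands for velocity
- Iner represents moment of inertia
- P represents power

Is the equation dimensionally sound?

No

v (velocity) has dimensions [L T^-1].
Iner (moment of inertia) has dimensions [L^2 M].
P (power) has dimensions [L^2 M T^-3].

Left side: [L^2 M T^-3]
Right side: [L^3 M T^-1]

The two sides have different dimensions, so the equation is NOT dimensionally consistent.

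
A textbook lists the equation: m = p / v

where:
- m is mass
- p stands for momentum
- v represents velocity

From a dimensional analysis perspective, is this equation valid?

Yes

m (mass) has dimensions [M].
p (momentum) has dimensions [L M T^-1].
v (velocity) has dimensions [L T^-1].

Left side: [M]
Right side: [M]

Both sides have the same dimensions, so the equation is dimensionally consistent.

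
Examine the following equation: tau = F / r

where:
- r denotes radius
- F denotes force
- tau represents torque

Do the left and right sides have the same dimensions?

No

r (radius) has dimensions [L].
F (force) has dimensions [L M T^-2].
tau (torque) has dimensions [L^2 M T^-2].

Left side: [L^2 M T^-2]
Right side: [M T^-2]

The two sides have different dimensions, so the equation is NOT dimensionally consistent.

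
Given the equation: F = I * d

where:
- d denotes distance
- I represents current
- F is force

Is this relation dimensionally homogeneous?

No

d (distance) has dimensions [L].
I (current) has dimensions [I].
F (force) has dimensions [L M T^-2].

Left side: [L M T^-2]
Right side: [I L]

The two sides have different dimensions, so the equation is NOT dimensionally consistent.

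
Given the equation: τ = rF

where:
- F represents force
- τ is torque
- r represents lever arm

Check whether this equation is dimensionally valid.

Yes

F (force) has dimensions [L M T^-2].
τ (torque) has dimensions [L^2 M T^-2].
r (lever arm) has dimensions [L].

Left side: [L^2 M T^-2]
Right side: [L^2 M T^-2]

Both sides have the same dimensions, so the equation is dimensionally consistent.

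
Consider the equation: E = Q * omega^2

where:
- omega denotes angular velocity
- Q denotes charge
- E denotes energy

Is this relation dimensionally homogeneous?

No

omega (angular velocity) has dimensions [T^-1].
Q (charge) has dimensions [I T].
E (energy) has dimensions [L^2 M T^-2].

Left side: [L^2 M T^-2]
Right side: [I T^-1]

The two sides have different dimensions, so the equation is NOT dimensionally consistent.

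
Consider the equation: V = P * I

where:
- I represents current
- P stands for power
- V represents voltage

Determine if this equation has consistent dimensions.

No

I (current) has dimensions [I].
P (power) has dimensions [L^2 M T^-3].
V (voltage) has dimensions [I^-1 L^2 M T^-3].

Left side: [I^-1 L^2 M T^-3]
Right side: [I L^2 M T^-3]

The two sides have different dimensions, so the equation is NOT dimensionally consistent.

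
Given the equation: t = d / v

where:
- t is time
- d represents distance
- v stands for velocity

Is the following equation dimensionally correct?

Yes

t (time) has dimensions [T].
d (distance) has dimensions [L].
v (velocity) has dimensions [L T^-1].

Left side: [T]
Right side: [T]

Both sides have the same dimensions, so the equation is dimensionally consistent.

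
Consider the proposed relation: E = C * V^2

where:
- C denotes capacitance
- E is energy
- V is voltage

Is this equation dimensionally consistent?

Yes

C (capacitance) has dimensions [I^2 L^-2 M^-1 T^4].
E (energy) has dimensions [L^2 M T^-2].
V (voltage) has dimensions [I^-1 L^2 M T^-3].

Left side: [L^2 M T^-2]
Right side: [L^2 M T^-2]

Both sides have the same dimensions, so the equation is dimensionally consistent.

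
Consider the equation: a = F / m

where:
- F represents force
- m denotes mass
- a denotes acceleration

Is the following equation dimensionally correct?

Yes

F (force) has dimensions [L M T^-2].
m (mass) has dimensions [M].
a (acceleration) has dimensions [L T^-2].

Left side: [L T^-2]
Right side: [L T^-2]

Both sides have the same dimensions, so the equation is dimensionally consistent.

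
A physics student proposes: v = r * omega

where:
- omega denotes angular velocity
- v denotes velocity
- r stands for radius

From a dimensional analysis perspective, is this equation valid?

Yes

omega (angular velocity) has dimensions [T^-1].
v (velocity) has dimensions [L T^-1].
r (radius) has dimensions [L].

Left side: [L T^-1]
Right side: [L T^-1]

Both sides have the same dimensions, so the equation is dimensionally consistent.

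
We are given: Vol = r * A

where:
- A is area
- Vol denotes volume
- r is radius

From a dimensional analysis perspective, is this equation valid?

Yes

A (area) has dimensions [L^2].
Vol (volume) has dimensions [L^3].
r (radius) has dimensions [L].

Left side: [L^3]
Right side: [L^3]

Both sides have the same dimensions, so the equation is dimensionally consistent.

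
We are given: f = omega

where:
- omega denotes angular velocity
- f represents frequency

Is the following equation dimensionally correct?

Yes

omega (angular velocity) has dimensions [T^-1].
f (frequency) has dimensions [T^-1].

Left side: [T^-1]
Right side: [T^-1]

Both sides have the same dimensions, so the equation is dimensionally consistent.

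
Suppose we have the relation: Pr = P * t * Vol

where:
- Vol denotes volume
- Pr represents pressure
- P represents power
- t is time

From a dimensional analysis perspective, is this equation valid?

No

Vol (volume) has dimensions [L^3].
Pr (pressure) has dimensions [L^-1 M T^-2].
P (power) has dimensions [L^2 M T^-3].
t (time) has dimensions [T].

Left side: [L^-1 M T^-2]
Right side: [L^5 M T^-2]

The two sides have different dimensions, so the equation is NOT dimensionally consistent.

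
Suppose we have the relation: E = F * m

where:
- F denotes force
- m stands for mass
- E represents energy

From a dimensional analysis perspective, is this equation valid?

No

F (force) has dimensions [L M T^-2].
m (mass) has dimensions [M].
E (energy) has dimensions [L^2 M T^-2].

Left side: [L^2 M T^-2]
Right side: [L M^2 T^-2]

The two sides have different dimensions, so the equation is NOT dimensionally consistent.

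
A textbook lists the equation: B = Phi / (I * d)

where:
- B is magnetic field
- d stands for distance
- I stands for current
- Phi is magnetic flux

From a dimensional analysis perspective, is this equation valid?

No

B (magnetic field) has dimensions [I^-1 M T^-2].
d (distance) has dimensions [L].
I (current) has dimensions [I].
Phi (magnetic flux) has dimensions [I^-1 L^2 M T^-2].

Left side: [I^-1 M T^-2]
Right side: [I^-2 L M T^-2]

The two sides have different dimensions, so the equation is NOT dimensionally consistent.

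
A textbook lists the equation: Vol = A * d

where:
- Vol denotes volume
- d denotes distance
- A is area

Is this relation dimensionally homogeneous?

Yes

Vol (volume) has dimensions [L^3].
d (distance) has dimensions [L].
A (area) has dimensions [L^2].

Left side: [L^3]
Right side: [L^3]

Both sides have the same dimensions, so the equation is dimensionally consistent.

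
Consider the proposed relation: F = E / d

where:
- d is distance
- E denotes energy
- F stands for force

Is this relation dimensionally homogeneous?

Yes

d (distance) has dimensions [L].
E (energy) has dimensions [L^2 M T^-2].
F (force) has dimensions [L M T^-2].

Left side: [L M T^-2]
Right side: [L M T^-2]

Both sides have the same dimensions, so the equation is dimensionally consistent.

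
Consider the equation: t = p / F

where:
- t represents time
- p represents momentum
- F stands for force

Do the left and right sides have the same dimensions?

Yes

t (time) has dimensions [T].
p (momentum) has dimensions [L M T^-1].
F (force) has dimensions [L M T^-2].

Left side: [T]
Right side: [T]

Both sides have the same dimensions, so the equation is dimensionally consistent.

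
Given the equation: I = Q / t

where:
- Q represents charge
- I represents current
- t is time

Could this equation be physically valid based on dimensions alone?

Yes

Q (charge) has dimensions [I T].
I (current) has dimensions [I].
t (time) has dimensions [T].

Left side: [I]
Right side: [I]

Both sides have the same dimensions, so the equation is dimensionally consistent.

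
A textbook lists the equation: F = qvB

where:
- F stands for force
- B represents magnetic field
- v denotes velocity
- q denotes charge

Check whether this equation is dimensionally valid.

Yes

F (force) has dimensions [L M T^-2].
B (magnetic field) has dimensions [I^-1 M T^-2].
v (velocity) has dimensions [L T^-1].
q (charge) has dimensions [I T].

Left side: [L M T^-2]
Right side: [L M T^-2]

Both sides have the same dimensions, so the equation is dimensionally consistent.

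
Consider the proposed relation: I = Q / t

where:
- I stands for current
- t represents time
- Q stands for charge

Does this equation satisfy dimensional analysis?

Yes

I (current) has dimensions [I].
t (time) has dimensions [T].
Q (charge) has dimensions [I T].

Left side: [I]
Right side: [I]

Both sides have the same dimensions, so the equation is dimensionally consistent.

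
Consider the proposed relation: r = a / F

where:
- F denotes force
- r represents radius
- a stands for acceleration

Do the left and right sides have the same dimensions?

No

F (force) has dimensions [L M T^-2].
r (radius) has dimensions [L].
a (acceleration) has dimensions [L T^-2].

Left side: [L]
Right side: [M^-1]

The two sides have different dimensions, so the equation is NOT dimensionally consistent.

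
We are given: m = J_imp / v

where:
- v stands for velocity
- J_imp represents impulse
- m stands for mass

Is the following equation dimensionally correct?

Yes

v (velocity) has dimensions [L T^-1].
J_imp (impulse) has dimensions [L M T^-1].
m (mass) has dimensions [M].

Left side: [M]
Right side: [M]

Both sides have the same dimensions, so the equation is dimensionally consistent.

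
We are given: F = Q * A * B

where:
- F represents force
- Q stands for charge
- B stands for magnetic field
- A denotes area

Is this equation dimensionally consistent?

No

F (force) has dimensions [L M T^-2].
Q (charge) has dimensions [I T].
B (magnetic field) has dimensions [I^-1 M T^-2].
A (area) has dimensions [L^2].

Left side: [L M T^-2]
Right side: [L^2 M T^-1]

The two sides have different dimensions, so the equation is NOT dimensionally consistent.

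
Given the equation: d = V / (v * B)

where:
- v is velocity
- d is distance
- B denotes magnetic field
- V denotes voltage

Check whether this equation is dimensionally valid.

Yes

v (velocity) has dimensions [L T^-1].
d (distance) has dimensions [L].
B (magnetic field) has dimensions [I^-1 M T^-2].
V (voltage) has dimensions [I^-1 L^2 M T^-3].

Left side: [L]
Right side: [L]

Both sides have the same dimensions, so the equation is dimensionally consistent.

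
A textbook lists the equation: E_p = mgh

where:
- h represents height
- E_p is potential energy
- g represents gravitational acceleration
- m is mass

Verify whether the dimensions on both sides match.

Yes

h (height) has dimensions [L].
E_p (potential energy) has dimensions [L^2 M T^-2].
g (gravitational acceleration) has dimensions [L T^-2].
m (mass) has dimensions [M].

Left side: [L^2 M T^-2]
Right side: [L^2 M T^-2]

Both sides have the same dimensions, so the equation is dimensionally consistent.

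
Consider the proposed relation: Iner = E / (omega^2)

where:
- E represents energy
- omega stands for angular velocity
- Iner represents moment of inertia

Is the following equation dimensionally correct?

Yes

E (energy) has dimensions [L^2 M T^-2].
omega (angular velocity) has dimensions [T^-1].
Iner (moment of inertia) has dimensions [L^2 M].

Left side: [L^2 M]
Right side: [L^2 M]

Both sides have the same dimensions, so the equation is dimensionally consistent.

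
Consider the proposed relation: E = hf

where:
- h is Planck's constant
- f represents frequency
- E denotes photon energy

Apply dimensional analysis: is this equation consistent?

Yes

h (Planck's constant) has dimensions [L^2 M T^-1].
f (frequency) has dimensions [T^-1].
E (photon energy) has dimensions [L^2 M T^-2].

Left side: [L^2 M T^-2]
Right side: [L^2 M T^-2]

Both sides have the same dimensions, so the equation is dimensionally consistent.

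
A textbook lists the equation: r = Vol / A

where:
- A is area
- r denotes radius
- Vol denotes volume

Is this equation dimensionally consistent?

Yes

A (area) has dimensions [L^2].
r (radius) has dimensions [L].
Vol (volume) has dimensions [L^3].

Left side: [L]
Right side: [L]

Both sides have the same dimensions, so the equation is dimensionally consistent.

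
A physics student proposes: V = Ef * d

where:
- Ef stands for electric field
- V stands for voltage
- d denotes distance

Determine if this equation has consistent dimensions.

Yes

Ef (electric field) has dimensions [I^-1 L M T^-3].
V (voltage) has dimensions [I^-1 L^2 M T^-3].
d (distance) has dimensions [L].

Left side: [I^-1 L^2 M T^-3]
Right side: [I^-1 L^2 M T^-3]

Both sides have the same dimensions, so the equation is dimensionally consistent.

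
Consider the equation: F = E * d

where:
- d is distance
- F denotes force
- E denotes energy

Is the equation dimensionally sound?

No

d (distance) has dimensions [L].
F (force) has dimensions [L M T^-2].
E (energy) has dimensions [L^2 M T^-2].

Left side: [L M T^-2]
Right side: [L^3 M T^-2]

The two sides have different dimensions, so the equation is NOT dimensionally consistent.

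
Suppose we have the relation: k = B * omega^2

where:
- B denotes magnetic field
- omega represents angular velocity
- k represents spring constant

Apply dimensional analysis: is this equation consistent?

No

B (magnetic field) has dimensions [I^-1 M T^-2].
omega (angular velocity) has dimensions [T^-1].
k (spring constant) has dimensions [M T^-2].

Left side: [M T^-2]
Right side: [I^-1 M T^-4]

The two sides have different dimensions, so the equation is NOT dimensionally consistent.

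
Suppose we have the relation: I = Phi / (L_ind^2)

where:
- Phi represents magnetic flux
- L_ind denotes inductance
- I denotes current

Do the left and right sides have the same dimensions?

No

Phi (magnetic flux) has dimensions [I^-1 L^2 M T^-2].
L_ind (inductance) has dimensions [I^-2 L^2 M T^-2].
I (current) has dimensions [I].

Left side: [I]
Right side: [I^3 L^-2 M^-1 T^2]

The two sides have different dimensions, so the equation is NOT dimensionally consistent.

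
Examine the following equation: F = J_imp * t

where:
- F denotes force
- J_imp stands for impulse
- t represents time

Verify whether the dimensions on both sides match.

No

F (force) has dimensions [L M T^-2].
J_imp (impulse) has dimensions [L M T^-1].
t (time) has dimensions [T].

Left side: [L M T^-2]
Right side: [L M]

The two sides have different dimensions, so the equation is NOT dimensionally consistent.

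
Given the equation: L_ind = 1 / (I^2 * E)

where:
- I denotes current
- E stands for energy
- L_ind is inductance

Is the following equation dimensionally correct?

No

I (current) has dimensions [I].
E (energy) has dimensions [L^2 M T^-2].
L_ind (inductance) has dimensions [I^-2 L^2 M T^-2].

Left side: [I^-2 L^2 M T^-2]
Right side: [I^-2 L^-2 M^-1 T^2]

The two sides have different dimensions, so the equation is NOT dimensionally consistent.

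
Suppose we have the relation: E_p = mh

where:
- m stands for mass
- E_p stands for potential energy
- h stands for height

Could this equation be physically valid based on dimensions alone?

No

m (mass) has dimensions [M].
E_p (potential energy) has dimensions [L^2 M T^-2].
h (height) has dimensions [L].

Left side: [L^2 M T^-2]
Right side: [L M]

The two sides have different dimensions, so the equation is NOT dimensionally consistent.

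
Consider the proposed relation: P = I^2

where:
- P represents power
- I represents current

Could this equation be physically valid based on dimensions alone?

No

P (power) has dimensions [L^2 M T^-3].
I (current) has dimensions [I].

Left side: [L^2 M T^-3]
Right side: [I^2]

The two sides have different dimensions, so the equation is NOT dimensionally consistent.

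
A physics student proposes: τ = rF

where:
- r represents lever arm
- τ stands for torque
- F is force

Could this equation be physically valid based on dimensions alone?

Yes

r (lever arm) has dimensions [L].
τ (torque) has dimensions [L^2 M T^-2].
F (force) has dimensions [L M T^-2].

Left side: [L^2 M T^-2]
Right side: [L^2 M T^-2]

Both sides have the same dimensions, so the equation is dimensionally consistent.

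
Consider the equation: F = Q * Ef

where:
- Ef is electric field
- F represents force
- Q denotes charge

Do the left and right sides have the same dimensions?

Yes

Ef (electric field) has dimensions [I^-1 L M T^-3].
F (force) has dimensions [L M T^-2].
Q (charge) has dimensions [I T].

Left side: [L M T^-2]
Right side: [L M T^-2]

Both sides have the same dimensions, so the equation is dimensionally consistent.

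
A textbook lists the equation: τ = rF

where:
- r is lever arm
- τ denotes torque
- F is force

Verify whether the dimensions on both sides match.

Yes

r (lever arm) has dimensions [L].
τ (torque) has dimensions [L^2 M T^-2].
F (force) has dimensions [L M T^-2].

Left side: [L^2 M T^-2]
Right side: [L^2 M T^-2]

Both sides have the same dimensions, so the equation is dimensionally consistent.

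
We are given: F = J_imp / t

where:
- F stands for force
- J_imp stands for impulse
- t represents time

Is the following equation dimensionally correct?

Yes

F (force) has dimensions [L M T^-2].
J_imp (impulse) has dimensions [L M T^-1].
t (time) has dimensions [T].

Left side: [L M T^-2]
Right side: [L M T^-2]

Both sides have the same dimensions, so the equation is dimensionally consistent.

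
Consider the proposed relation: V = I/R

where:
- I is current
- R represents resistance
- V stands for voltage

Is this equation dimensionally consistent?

No

I (current) has dimensions [I].
R (resistance) has dimensions [I^-2 L^2 M T^-3].
V (voltage) has dimensions [I^-1 L^2 M T^-3].

Left side: [I^-1 L^2 M T^-3]
Right side: [I^3 L^-2 M^-1 T^3]

The two sides have different dimensions, so the equation is NOT dimensionally consistent.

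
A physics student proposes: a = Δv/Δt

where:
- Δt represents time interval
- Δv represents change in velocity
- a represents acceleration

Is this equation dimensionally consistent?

Yes

Δt (time interval) has dimensions [T].
Δv (change in velocity) has dimensions [L T^-1].
a (acceleration) has dimensions [L T^-2].

Left side: [L T^-2]
Right side: [L T^-2]

Both sides have the same dimensions, so the equation is dimensionally consistent.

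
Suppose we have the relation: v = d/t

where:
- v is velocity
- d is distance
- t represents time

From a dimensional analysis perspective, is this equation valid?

Yes

v (velocity) has dimensions [L T^-1].
d (distance) has dimensions [L].
t (time) has dimensions [T].

Left side: [L T^-1]
Right side: [L T^-1]

Both sides have the same dimensions, so the equation is dimensionally consistent.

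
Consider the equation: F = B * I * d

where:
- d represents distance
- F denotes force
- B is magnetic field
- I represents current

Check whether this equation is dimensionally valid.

Yes

d (distance) has dimensions [L].
F (force) has dimensions [L M T^-2].
B (magnetic field) has dimensions [I^-1 M T^-2].
I (current) has dimensions [I].

Left side: [L M T^-2]
Right side: [L M T^-2]

Both sides have the same dimensions, so the equation is dimensionally consistent.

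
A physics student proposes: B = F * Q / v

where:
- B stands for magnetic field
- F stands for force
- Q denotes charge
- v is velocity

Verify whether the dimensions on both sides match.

No

B (magnetic field) has dimensions [I^-1 M T^-2].
F (force) has dimensions [L M T^-2].
Q (charge) has dimensions [I T].
v (velocity) has dimensions [L T^-1].

Left side: [I^-1 M T^-2]
Right side: [I M]

The two sides have different dimensions, so the equation is NOT dimensionally consistent.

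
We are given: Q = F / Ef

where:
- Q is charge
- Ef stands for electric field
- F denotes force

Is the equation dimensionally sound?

Yes

Q (charge) has dimensions [I T].
Ef (electric field) has dimensions [I^-1 L M T^-3].
F (force) has dimensions [L M T^-2].

Left side: [I T]
Right side: [I T]

Both sides have the same dimensions, so the equation is dimensionally consistent.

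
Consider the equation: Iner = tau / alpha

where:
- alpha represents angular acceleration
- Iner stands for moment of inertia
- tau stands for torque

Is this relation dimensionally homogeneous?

Yes

alpha (angular acceleration) has dimensions [T^-2].
Iner (moment of inertia) has dimensions [L^2 M].
tau (torque) has dimensions [L^2 M T^-2].

Left side: [L^2 M]
Right side: [L^2 M]

Both sides have the same dimensions, so the equation is dimensionally consistent.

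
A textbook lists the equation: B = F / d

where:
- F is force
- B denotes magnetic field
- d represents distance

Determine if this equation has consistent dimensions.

No

F (force) has dimensions [L M T^-2].
B (magnetic field) has dimensions [I^-1 M T^-2].
d (distance) has dimensions [L].

Left side: [I^-1 M T^-2]
Right side: [M T^-2]

The two sides have different dimensions, so the equation is NOT dimensionally consistent.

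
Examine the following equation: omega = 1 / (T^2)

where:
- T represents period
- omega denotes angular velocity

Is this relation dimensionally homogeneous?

No

T (period) has dimensions [T].
omega (angular velocity) has dimensions [T^-1].

Left side: [T^-1]
Right side: [T^-2]

The two sides have different dimensions, so the equation is NOT dimensionally consistent.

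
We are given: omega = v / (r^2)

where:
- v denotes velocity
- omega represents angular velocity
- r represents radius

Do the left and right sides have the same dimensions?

No

v (velocity) has dimensions [L T^-1].
omega (angular velocity) has dimensions [T^-1].
r (radius) has dimensions [L].

Left side: [T^-1]
Right side: [L^-1 T^-1]

The two sides have different dimensions, so the equation is NOT dimensionally consistent.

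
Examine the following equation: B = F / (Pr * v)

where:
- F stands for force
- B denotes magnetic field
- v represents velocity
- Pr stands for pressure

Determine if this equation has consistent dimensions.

No

F (force) has dimensions [L M T^-2].
B (magnetic field) has dimensions [I^-1 M T^-2].
v (velocity) has dimensions [L T^-1].
Pr (pressure) has dimensions [L^-1 M T^-2].

Left side: [I^-1 M T^-2]
Right side: [L T]

The two sides have different dimensions, so the equation is NOT dimensionally consistent.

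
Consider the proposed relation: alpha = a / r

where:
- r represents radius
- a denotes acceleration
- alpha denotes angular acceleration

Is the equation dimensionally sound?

Yes

r (radius) has dimensions [L].
a (acceleration) has dimensions [L T^-2].
alpha (angular acceleration) has dimensions [T^-2].

Left side: [T^-2]
Right side: [T^-2]

Both sides have the same dimensions, so the equation is dimensionally consistent.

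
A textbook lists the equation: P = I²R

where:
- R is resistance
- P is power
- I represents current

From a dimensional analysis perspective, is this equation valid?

Yes

R (resistance) has dimensions [I^-2 L^2 M T^-3].
P (power) has dimensions [L^2 M T^-3].
I (current) has dimensions [I].

Left side: [L^2 M T^-3]
Right side: [L^2 M T^-3]

Both sides have the same dimensions, so the equation is dimensionally consistent.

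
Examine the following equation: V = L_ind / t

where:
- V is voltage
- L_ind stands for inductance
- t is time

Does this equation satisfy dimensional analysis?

No

V (voltage) has dimensions [I^-1 L^2 M T^-3].
L_ind (inductance) has dimensions [I^-2 L^2 M T^-2].
t (time) has dimensions [T].

Left side: [I^-1 L^2 M T^-3]
Right side: [I^-2 L^2 M T^-3]

The two sides have different dimensions, so the equation is NOT dimensionally consistent.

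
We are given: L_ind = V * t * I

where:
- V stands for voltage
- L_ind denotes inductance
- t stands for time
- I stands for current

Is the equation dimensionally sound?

No

V (voltage) has dimensions [I^-1 L^2 M T^-3].
L_ind (inductance) has dimensions [I^-2 L^2 M T^-2].
t (time) has dimensions [T].
I (current) has dimensions [I].

Left side: [I^-2 L^2 M T^-2]
Right side: [L^2 M T^-2]

The two sides have different dimensions, so the equation is NOT dimensionally consistent.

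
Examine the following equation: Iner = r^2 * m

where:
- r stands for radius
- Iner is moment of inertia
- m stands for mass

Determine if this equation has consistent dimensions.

Yes

r (radius) has dimensions [L].
Iner (moment of inertia) has dimensions [L^2 M].
m (mass) has dimensions [M].

Left side: [L^2 M]
Right side: [L^2 M]

Both sides have the same dimensions, so the equation is dimensionally consistent.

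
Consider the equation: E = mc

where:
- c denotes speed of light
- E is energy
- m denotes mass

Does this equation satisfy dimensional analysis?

No

c (speed of light) has dimensions [L T^-1].
E (energy) has dimensions [L^2 M T^-2].
m (mass) has dimensions [M].

Left side: [L^2 M T^-2]
Right side: [L M T^-1]

The two sides have different dimensions, so the equation is NOT dimensionally consistent.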